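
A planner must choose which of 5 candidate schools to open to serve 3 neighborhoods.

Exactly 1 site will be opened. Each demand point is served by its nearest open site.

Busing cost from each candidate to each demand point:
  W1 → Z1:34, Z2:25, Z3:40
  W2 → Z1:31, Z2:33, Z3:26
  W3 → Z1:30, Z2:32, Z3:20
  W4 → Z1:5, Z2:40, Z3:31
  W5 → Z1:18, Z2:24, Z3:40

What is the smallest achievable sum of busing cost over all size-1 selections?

76

Open {W4}.
  Z1→W4 5, Z2→W4 40, Z3→W4 31  ⇒ total 76.
Compare {W3}: total 82.
Compare {W5}: total 82.
No size-1 selection does better; minimum is 76.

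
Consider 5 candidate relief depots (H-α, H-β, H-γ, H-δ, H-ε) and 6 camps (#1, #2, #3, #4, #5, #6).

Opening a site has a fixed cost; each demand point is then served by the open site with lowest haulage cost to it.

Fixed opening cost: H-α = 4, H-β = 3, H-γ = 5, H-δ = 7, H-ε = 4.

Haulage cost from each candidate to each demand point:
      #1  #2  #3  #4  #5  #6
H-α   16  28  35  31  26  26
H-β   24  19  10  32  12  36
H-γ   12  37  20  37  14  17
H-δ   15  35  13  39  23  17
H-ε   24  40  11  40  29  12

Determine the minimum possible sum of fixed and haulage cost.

109

Open {H-β, H-γ, H-ε}: assign each demand point to its cheapest open site.
  #1→H-γ 12, #2→H-β 19, #3→H-β 10, #4→H-β 32, #5→H-β 12, #6→H-ε 12
  haulage cost 97, fixed 12 → total 109.
Compare {H-β, H-γ}: haulage cost 102 + fixed 8 = 110.
Compare {H-α, H-β, H-ε}: haulage cost 100 + fixed 11 = 111.
Compare {H-α, H-β, H-γ, H-ε}: haulage cost 96 + fixed 16 = 112.
All other subsets cost ≥ 110. Minimum total cost: 109.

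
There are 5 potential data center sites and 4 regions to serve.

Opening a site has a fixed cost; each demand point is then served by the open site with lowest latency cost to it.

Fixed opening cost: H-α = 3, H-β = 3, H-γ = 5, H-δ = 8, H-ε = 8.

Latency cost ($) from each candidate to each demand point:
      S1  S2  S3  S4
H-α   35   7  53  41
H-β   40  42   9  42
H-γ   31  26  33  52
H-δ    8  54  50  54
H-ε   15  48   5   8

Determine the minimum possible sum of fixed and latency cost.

Open {H-α, H-ε}: assign each demand point to its cheapest open site.
  S1→H-ε 15, S2→H-α 7, S3→H-ε 5, S4→H-ε 8
  latency cost 35, fixed 11 → total 46.
Compare {H-α, H-δ, H-ε}: latency cost 28 + fixed 19 = 47.
Compare {H-α, H-β, H-ε}: latency cost 35 + fixed 14 = 49.
Compare {H-α, H-β, H-δ, H-ε}: latency cost 28 + fixed 22 = 50.
All other subsets cost ≥ 47. Minimum total cost: 46.

46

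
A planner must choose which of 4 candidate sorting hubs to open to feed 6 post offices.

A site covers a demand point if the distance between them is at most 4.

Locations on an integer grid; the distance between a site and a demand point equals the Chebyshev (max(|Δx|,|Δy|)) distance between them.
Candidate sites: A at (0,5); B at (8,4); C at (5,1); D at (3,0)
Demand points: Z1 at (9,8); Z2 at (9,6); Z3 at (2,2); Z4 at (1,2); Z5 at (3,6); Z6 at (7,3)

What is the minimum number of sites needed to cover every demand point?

2

Coverage sets (demand points within 4 of each site):
  A: {Z3, Z4, Z5}
  B: {Z1, Z2, Z6}
  C: {Z3, Z4, Z6}
  D: {Z3, Z4, Z6}
No single site covers all 6 demand points.
But {A, B} covers everything, so the minimum is 2.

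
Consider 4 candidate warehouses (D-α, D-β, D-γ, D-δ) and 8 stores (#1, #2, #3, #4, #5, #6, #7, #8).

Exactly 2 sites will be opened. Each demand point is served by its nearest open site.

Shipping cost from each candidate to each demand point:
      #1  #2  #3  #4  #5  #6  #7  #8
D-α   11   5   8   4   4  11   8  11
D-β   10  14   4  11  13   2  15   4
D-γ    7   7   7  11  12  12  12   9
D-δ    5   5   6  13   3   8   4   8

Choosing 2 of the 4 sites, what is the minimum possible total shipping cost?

38

Open {D-β, D-δ}.
  #1→D-δ 5, #2→D-δ 5, #3→D-β 4, #4→D-β 11, #5→D-δ 3, #6→D-β 2, #7→D-δ 4, #8→D-β 4  ⇒ total 38.
Compare {D-α, D-β}: total 41.
Compare {D-α, D-δ}: total 43.
No size-2 selection does better; minimum is 38.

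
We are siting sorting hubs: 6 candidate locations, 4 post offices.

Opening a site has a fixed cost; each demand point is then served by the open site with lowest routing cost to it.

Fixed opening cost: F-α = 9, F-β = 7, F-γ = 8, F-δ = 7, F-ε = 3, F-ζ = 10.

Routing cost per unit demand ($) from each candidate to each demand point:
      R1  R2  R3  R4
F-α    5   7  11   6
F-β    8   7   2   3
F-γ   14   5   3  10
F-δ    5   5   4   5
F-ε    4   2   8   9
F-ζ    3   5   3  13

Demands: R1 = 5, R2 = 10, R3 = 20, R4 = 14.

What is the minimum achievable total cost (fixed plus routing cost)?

Open {F-β, F-ε}: assign each demand point to its cheapest open site.
  R1→F-ε 5×4=20, R2→F-ε 10×2=20, R3→F-β 20×2=40, R4→F-β 14×3=42
  routing cost 122, fixed 10 → total 132.
Compare {F-β, F-ε, F-ζ}: routing cost 117 + fixed 20 = 137.
Compare {F-β, F-δ, F-ε}: routing cost 122 + fixed 17 = 139.
Compare {F-β, F-γ, F-ε}: routing cost 122 + fixed 18 = 140.
All other subsets cost ≥ 137. Minimum total cost: 132.

132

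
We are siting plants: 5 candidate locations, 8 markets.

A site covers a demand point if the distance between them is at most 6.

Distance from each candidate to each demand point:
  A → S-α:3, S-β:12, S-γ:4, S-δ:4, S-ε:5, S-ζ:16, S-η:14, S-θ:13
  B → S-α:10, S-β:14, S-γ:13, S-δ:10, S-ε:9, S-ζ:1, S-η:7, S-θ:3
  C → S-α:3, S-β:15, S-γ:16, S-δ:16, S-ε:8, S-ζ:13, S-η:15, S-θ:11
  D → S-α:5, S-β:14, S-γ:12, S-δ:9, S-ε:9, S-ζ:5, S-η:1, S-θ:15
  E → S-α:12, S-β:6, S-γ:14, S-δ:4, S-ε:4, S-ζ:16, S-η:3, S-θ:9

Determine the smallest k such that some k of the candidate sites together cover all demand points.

Coverage sets (demand points within 6 of each site):
  A: {S-α, S-γ, S-δ, S-ε}
  B: {S-ζ, S-θ}
  C: {S-α}
  D: {S-α, S-ζ, S-η}
  E: {S-β, S-δ, S-ε, S-η}
No 2 sites suffice: every size-2 union leaves at least one demand point uncovered.
But {A, B, E} covers everything, so the minimum is 3.

3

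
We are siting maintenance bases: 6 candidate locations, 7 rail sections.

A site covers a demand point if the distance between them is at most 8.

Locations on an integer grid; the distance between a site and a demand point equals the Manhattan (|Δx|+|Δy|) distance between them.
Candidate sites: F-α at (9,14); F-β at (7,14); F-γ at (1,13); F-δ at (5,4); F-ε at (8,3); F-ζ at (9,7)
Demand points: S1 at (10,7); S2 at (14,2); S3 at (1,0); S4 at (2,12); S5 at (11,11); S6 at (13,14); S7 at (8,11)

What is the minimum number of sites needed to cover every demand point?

3

Coverage sets (demand points within 8 of each site):
  F-α: {S1, S5, S6, S7}
  F-β: {S4, S5, S6, S7}
  F-γ: {S4}
  F-δ: {S1, S3}
  F-ε: {S1, S2, S7}
  F-ζ: {S1, S5, S7}
No 2 sites suffice: every size-2 union leaves at least one demand point uncovered.
But {F-β, F-δ, F-ε} covers everything, so the minimum is 3.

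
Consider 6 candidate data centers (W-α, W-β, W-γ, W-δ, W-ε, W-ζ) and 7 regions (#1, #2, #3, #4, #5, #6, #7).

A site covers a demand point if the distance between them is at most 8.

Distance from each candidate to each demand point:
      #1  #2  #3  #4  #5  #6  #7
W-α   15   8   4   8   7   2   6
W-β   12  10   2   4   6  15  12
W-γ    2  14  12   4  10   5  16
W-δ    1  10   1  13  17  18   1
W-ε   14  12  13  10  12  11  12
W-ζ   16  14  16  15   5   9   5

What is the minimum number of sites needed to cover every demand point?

Coverage sets (demand points within 8 of each site):
  W-α: {#2, #3, #4, #5, #6, #7}
  W-β: {#3, #4, #5}
  W-γ: {#1, #4, #6}
  W-δ: {#1, #3, #7}
  W-ε: {}
  W-ζ: {#5, #7}
No single site covers all 7 demand points.
But {W-α, W-γ} covers everything, so the minimum is 2.

2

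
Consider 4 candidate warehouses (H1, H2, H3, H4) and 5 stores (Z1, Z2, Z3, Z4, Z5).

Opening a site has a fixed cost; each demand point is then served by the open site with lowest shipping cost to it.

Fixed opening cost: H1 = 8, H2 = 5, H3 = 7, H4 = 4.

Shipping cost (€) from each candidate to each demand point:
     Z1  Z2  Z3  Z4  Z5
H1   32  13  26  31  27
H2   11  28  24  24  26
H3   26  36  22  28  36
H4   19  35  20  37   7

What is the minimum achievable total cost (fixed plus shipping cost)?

Open {H1, H2, H4}: assign each demand point to its cheapest open site.
  Z1→H2 11, Z2→H1 13, Z3→H4 20, Z4→H2 24, Z5→H4 7
  shipping cost 75, fixed 17 → total 92.
Compare {H2, H4}: shipping cost 90 + fixed 9 = 99.
Compare {H1, H2, H3, H4}: shipping cost 75 + fixed 24 = 99.
Compare {H1, H4}: shipping cost 90 + fixed 12 = 102.
All other subsets cost ≥ 99. Minimum total cost: 92.

92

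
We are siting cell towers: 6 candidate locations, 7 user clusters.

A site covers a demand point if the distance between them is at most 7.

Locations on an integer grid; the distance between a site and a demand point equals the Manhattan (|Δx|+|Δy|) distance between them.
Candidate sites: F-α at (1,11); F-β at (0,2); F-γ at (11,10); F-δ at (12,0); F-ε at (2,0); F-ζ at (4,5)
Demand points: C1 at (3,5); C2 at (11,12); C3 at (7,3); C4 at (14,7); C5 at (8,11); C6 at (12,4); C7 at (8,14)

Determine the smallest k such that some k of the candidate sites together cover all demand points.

Coverage sets (demand points within 7 of each site):
  F-α: {C5}
  F-β: {C1}
  F-γ: {C2, C4, C5, C6, C7}
  F-δ: {C6}
  F-ε: {C1}
  F-ζ: {C1, C3}
No single site covers all 7 demand points.
But {F-γ, F-ζ} covers everything, so the minimum is 2.

2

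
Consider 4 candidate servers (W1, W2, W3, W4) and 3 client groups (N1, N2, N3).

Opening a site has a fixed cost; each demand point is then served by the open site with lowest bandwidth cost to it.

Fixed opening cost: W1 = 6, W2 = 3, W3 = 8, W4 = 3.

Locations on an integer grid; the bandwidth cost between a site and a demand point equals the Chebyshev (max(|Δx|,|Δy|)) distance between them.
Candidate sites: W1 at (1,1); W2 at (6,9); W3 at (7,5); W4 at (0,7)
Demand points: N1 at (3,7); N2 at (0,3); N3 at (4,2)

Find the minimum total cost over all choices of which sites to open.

Open {W4}: assign each demand point to its cheapest open site.
  N1→W4 3, N2→W4 4, N3→W4 5
  bandwidth cost 12, fixed 3 → total 15.
Compare {W1}: bandwidth cost 11 + fixed 6 = 17.
Compare {W1, W2}: bandwidth cost 8 + fixed 9 = 17.
Compare {W1, W4}: bandwidth cost 8 + fixed 9 = 17.
All other subsets cost ≥ 17. Minimum total cost: 15.

15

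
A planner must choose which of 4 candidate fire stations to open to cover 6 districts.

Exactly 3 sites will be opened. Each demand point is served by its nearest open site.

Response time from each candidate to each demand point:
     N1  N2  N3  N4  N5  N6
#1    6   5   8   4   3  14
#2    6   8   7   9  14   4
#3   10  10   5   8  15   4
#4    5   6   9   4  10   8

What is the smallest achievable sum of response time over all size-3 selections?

Open {#1, #3, #4}.
  N1→#4 5, N2→#1 5, N3→#3 5, N4→#1 4, N5→#1 3, N6→#3 4  ⇒ total 26.
Compare {#1, #2, #3}: total 27.
Compare {#1, #2, #4}: total 28.
No size-3 selection does better; minimum is 26.

26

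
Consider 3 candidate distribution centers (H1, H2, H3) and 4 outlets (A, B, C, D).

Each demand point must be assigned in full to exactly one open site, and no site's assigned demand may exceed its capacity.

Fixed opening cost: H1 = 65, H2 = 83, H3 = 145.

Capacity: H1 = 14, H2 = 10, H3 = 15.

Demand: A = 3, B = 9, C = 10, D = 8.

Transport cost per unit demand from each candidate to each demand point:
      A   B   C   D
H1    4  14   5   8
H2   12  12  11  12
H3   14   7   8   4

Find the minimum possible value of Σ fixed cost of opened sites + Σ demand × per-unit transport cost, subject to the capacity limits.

Open {H1, H2, H3}; cheapest assignment that respects the capacities:
  H1 (cap 14, load 13): A, C — cost 3×4 + 10×5 = 62
  H2 (cap 10, load 9): B — cost 9×12 = 108
  H3 (cap 15, load 8): D — cost 8×4 = 32
  Shipping 202, fixed 293 → total 495.
  Any other capacity-feasible assignment to {H1, H2, H3} ships for at least 202.
Total demand is 30 and no other set of sites has combined capacity ≥ 30, so {H1, H2, H3} is the only feasible choice of open sites. Minimum: 495.

495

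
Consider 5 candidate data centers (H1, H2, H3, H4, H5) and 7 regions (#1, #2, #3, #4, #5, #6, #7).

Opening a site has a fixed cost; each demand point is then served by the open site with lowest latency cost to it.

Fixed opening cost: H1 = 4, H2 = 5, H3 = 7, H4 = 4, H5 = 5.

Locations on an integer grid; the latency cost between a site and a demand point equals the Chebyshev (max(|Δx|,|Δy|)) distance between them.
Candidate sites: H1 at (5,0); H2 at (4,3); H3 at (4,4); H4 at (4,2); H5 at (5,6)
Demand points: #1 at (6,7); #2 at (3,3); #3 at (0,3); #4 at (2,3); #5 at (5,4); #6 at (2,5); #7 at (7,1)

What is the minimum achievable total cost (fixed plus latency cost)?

Open {H2}: assign each demand point to its cheapest open site.
  #1→H2 4, #2→H2 1, #3→H2 4, #4→H2 2, #5→H2 1, #6→H2 2, #7→H2 3
  latency cost 17, fixed 5 → total 22.
Compare {H3}: latency cost 16 + fixed 7 = 23.
Compare {H4}: latency cost 20 + fixed 4 = 24.
Compare {H2, H5}: latency cost 14 + fixed 10 = 24.
All other subsets cost ≥ 23. Minimum total cost: 22.

22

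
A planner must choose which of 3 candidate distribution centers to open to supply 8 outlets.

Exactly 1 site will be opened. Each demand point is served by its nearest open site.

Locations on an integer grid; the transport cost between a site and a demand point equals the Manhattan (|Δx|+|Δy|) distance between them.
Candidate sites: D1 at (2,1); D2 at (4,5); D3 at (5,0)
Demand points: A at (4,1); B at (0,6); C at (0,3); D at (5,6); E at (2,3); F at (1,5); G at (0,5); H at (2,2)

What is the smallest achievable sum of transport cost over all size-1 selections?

33

Open {D2}.
  A→D2 4, B→D2 5, C→D2 6, D→D2 2, E→D2 4, F→D2 3, G→D2 4, H→D2 5  ⇒ total 33.
Compare {D1}: total 35.
Compare {D3}: total 57.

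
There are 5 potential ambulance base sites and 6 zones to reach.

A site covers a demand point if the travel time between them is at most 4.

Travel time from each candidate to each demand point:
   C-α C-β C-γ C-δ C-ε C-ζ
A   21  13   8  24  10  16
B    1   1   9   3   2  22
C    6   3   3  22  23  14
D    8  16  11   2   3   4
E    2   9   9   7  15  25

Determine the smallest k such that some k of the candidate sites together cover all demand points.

3

Coverage sets (demand points within 4 of each site):
  A: {}
  B: {C-α, C-β, C-δ, C-ε}
  C: {C-β, C-γ}
  D: {C-δ, C-ε, C-ζ}
  E: {C-α}
No 2 sites suffice: every size-2 union leaves at least one demand point uncovered.
But {B, C, D} covers everything, so the minimum is 3.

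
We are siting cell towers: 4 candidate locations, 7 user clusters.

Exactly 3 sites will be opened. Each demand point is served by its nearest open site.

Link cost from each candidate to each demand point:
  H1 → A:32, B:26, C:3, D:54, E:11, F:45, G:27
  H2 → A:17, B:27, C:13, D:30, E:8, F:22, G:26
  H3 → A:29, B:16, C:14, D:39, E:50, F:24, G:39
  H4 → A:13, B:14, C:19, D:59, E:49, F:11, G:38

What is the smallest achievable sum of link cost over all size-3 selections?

105

Open {H1, H2, H4}.
  A→H4 13, B→H4 14, C→H1 3, D→H2 30, E→H2 8, F→H4 11, G→H2 26  ⇒ total 105.
Compare {H2, H3, H4}: total 115.
Compare {H1, H3, H4}: total 118.
No size-3 selection does better; minimum is 105.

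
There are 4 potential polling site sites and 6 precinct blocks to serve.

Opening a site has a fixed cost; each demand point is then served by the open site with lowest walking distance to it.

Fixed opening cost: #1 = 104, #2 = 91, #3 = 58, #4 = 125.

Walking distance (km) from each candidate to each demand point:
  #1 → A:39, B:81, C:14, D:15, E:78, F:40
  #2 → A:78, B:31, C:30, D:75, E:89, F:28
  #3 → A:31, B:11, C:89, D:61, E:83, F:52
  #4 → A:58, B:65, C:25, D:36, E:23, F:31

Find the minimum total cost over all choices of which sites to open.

Open {#3, #4}: assign each demand point to its cheapest open site.
  A→#3 31, B→#3 11, C→#4 25, D→#4 36, E→#4 23, F→#4 31
  walking distance 157, fixed 183 → total 340.
Compare {#1, #3}: walking distance 189 + fixed 162 = 351.
Compare {#4}: walking distance 238 + fixed 125 = 363.
Compare {#1}: walking distance 267 + fixed 104 = 371.
All other subsets cost ≥ 351. Minimum total cost: 340.

340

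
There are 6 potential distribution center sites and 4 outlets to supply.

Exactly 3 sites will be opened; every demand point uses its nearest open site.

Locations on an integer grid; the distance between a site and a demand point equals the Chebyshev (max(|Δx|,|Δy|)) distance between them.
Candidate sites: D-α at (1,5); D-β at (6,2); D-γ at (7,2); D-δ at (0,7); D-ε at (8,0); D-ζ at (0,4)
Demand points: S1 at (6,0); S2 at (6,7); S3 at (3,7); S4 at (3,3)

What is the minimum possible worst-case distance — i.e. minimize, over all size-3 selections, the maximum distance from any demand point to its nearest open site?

Open {D-α, D-β, D-γ}.
  Farthest demand point is S2 at distance 5 (to D-α); all others are ≤ 5.
With {D-α, D-β, D-δ} the worst case is 5.
With {D-α, D-β, D-ε} the worst case is 5.
No size-3 selection achieves below 5.

5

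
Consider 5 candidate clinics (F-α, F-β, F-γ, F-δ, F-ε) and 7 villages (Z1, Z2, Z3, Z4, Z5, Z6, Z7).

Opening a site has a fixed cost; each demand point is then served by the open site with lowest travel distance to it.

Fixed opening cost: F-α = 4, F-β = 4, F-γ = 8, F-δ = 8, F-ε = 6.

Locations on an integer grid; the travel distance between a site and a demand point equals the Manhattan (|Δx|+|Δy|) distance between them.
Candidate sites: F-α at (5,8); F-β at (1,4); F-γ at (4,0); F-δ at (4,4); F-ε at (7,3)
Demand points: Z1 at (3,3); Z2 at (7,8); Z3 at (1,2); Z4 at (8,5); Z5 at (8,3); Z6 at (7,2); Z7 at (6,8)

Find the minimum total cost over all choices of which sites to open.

Open {F-α, F-β, F-ε}: assign each demand point to its cheapest open site.
  Z1→F-β 3, Z2→F-α 2, Z3→F-β 2, Z4→F-ε 3, Z5→F-ε 1, Z6→F-ε 1, Z7→F-α 1
  travel distance 13, fixed 14 → total 27.
Compare {F-α, F-ε}: travel distance 19 + fixed 10 = 29.
Compare {F-β, F-ε}: travel distance 21 + fixed 10 = 31.
Compare {F-ε}: travel distance 27 + fixed 6 = 33.
All other subsets cost ≥ 29. Minimum total cost: 27.

27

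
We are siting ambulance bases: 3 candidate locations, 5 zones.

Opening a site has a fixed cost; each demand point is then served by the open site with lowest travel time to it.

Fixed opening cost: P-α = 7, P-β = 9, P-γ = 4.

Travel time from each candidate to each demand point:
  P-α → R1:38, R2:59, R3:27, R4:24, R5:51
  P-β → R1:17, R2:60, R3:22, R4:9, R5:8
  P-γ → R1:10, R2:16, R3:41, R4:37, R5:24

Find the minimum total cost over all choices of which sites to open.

Open {P-β, P-γ}: assign each demand point to its cheapest open site.
  R1→P-γ 10, R2→P-γ 16, R3→P-β 22, R4→P-β 9, R5→P-β 8
  travel time 65, fixed 13 → total 78.
Compare {P-α, P-β, P-γ}: travel time 65 + fixed 20 = 85.
Compare {P-α, P-γ}: travel time 101 + fixed 11 = 112.
Compare {P-β}: travel time 116 + fixed 9 = 125.
All other subsets cost ≥ 85. Minimum total cost: 78.

78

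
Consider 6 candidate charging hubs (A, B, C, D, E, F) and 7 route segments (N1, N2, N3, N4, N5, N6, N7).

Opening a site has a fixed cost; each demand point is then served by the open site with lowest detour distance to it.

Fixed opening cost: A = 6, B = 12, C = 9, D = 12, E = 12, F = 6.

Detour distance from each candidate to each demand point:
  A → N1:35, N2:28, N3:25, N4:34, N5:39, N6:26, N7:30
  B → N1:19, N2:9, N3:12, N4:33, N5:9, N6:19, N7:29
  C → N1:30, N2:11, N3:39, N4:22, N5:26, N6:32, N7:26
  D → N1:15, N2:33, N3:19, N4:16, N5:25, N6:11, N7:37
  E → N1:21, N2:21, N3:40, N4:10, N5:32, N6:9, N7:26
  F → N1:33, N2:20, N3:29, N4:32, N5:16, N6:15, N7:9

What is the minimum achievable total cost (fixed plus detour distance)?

107

Open {B, E, F}: assign each demand point to its cheapest open site.
  N1→B 19, N2→B 9, N3→B 12, N4→E 10, N5→B 9, N6→E 9, N7→F 9
  detour distance 77, fixed 30 → total 107.
Compare {B, D, F}: detour distance 81 + fixed 30 = 111.
Compare {A, B, E, F}: detour distance 77 + fixed 36 = 113.
Compare {B, D, E, F}: detour distance 73 + fixed 42 = 115.
All other subsets cost ≥ 111. Minimum total cost: 107.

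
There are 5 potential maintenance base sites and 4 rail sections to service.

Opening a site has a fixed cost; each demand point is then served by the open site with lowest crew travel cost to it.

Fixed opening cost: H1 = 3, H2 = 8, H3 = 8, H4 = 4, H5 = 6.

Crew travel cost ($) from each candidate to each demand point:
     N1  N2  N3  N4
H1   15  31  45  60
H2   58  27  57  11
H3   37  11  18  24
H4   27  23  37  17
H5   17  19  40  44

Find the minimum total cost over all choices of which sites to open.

Open {H1, H2, H3}: assign each demand point to its cheapest open site.
  N1→H1 15, N2→H3 11, N3→H3 18, N4→H2 11
  crew travel cost 55, fixed 19 → total 74.
Compare {H1, H3, H4}: crew travel cost 61 + fixed 15 = 76.
Compare {H1, H2, H3, H4}: crew travel cost 55 + fixed 23 = 78.
Compare {H1, H3}: crew travel cost 68 + fixed 11 = 79.
All other subsets cost ≥ 76. Minimum total cost: 74.

74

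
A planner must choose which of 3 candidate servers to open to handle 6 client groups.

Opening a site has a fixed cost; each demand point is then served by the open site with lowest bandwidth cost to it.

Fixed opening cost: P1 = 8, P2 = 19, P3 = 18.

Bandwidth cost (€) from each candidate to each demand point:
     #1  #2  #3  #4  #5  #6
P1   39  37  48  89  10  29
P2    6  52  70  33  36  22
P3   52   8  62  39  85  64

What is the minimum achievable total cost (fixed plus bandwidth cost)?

Open {P1, P2, P3}: assign each demand point to its cheapest open site.
  #1→P2 6, #2→P3 8, #3→P1 48, #4→P2 33, #5→P1 10, #6→P2 22
  bandwidth cost 127, fixed 45 → total 172.
Compare {P1, P2}: bandwidth cost 156 + fixed 27 = 183.
Compare {P1, P3}: bandwidth cost 173 + fixed 26 = 199.
Compare {P2, P3}: bandwidth cost 167 + fixed 37 = 204.
All other subsets cost ≥ 183. Minimum total cost: 172.

172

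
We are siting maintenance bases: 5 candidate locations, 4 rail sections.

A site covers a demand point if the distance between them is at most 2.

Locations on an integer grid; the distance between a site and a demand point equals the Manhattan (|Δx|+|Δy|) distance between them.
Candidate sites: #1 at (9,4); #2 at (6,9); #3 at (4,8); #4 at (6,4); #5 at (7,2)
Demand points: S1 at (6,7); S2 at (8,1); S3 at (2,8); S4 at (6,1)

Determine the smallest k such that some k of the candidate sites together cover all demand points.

Coverage sets (demand points within 2 of each site):
  #1: {}
  #2: {S1}
  #3: {S3}
  #4: {}
  #5: {S2, S4}
No 2 sites suffice: every size-2 union leaves at least one demand point uncovered.
But {#2, #3, #5} covers everything, so the minimum is 3.

3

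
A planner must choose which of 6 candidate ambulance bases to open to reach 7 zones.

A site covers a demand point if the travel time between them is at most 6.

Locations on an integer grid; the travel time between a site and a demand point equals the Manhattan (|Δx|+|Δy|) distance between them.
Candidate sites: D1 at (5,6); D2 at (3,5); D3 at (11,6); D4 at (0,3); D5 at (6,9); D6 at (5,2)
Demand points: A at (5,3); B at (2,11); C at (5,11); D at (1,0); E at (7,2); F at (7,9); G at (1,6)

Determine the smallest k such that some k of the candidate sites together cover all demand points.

Coverage sets (demand points within 6 of each site):
  D1: {A, C, E, F, G}
  D2: {A, G}
  D3: {}
  D4: {A, D, G}
  D5: {B, C, F}
  D6: {A, D, E}
No 2 sites suffice: every size-2 union leaves at least one demand point uncovered.
But {D1, D4, D5} covers everything, so the minimum is 3.

3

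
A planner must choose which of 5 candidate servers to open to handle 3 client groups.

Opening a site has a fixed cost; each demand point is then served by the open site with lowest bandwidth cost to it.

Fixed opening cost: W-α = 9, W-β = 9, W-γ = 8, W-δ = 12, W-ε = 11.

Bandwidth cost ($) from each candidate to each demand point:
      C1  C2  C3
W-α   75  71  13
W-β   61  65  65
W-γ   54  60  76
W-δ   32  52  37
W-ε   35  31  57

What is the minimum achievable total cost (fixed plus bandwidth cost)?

99

Open {W-α, W-ε}: assign each demand point to its cheapest open site.
  C1→W-ε 35, C2→W-ε 31, C3→W-α 13
  bandwidth cost 79, fixed 20 → total 99.
Compare {W-α, W-γ, W-ε}: bandwidth cost 79 + fixed 28 = 107.
Compare {W-α, W-β, W-ε}: bandwidth cost 79 + fixed 29 = 108.
Compare {W-α, W-δ, W-ε}: bandwidth cost 76 + fixed 32 = 108.
All other subsets cost ≥ 107. Minimum total cost: 99.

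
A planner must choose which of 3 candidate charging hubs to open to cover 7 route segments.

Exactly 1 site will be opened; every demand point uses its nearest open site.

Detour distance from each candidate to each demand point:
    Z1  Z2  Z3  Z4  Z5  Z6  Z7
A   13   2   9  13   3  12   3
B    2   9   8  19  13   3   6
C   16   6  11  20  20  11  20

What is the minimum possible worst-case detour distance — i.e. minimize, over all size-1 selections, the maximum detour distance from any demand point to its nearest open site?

Open {A}.
  Farthest demand point is Z1 at detour distance 13 (to A); all others are ≤ 13.
With {B} the worst case is 19.
With {C} the worst case is 20.
No size-1 selection achieves below 13.

13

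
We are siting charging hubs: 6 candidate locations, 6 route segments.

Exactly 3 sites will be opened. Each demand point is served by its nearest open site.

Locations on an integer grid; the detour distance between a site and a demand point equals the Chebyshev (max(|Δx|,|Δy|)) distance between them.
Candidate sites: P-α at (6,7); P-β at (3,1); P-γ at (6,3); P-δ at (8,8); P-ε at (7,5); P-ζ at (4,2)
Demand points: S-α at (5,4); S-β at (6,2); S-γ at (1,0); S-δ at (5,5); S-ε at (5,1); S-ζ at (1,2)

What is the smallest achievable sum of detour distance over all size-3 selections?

Open {P-β, P-γ, P-ζ}.
  S-α→P-γ 1, S-β→P-γ 1, S-γ→P-β 2, S-δ→P-γ 2, S-ε→P-ζ 1, S-ζ→P-β 2  ⇒ total 9.
Compare {P-α, P-β, P-γ}: total 10.
Compare {P-β, P-γ, P-δ}: total 10.
No size-3 selection does better; minimum is 9.

9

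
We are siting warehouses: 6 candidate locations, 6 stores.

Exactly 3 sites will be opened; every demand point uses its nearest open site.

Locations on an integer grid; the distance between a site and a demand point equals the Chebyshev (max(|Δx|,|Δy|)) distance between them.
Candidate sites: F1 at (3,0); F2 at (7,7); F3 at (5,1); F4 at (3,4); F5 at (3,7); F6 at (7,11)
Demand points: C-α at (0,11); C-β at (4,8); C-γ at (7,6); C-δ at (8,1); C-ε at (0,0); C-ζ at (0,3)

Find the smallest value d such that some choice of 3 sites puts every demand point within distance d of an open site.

Open {F1, F3, F5}.
  Farthest demand point is C-α at distance 4 (to F5); all others are ≤ 4.
With {F3, F4, F5} the worst case is 4.
With {F1, F2, F5} the worst case is 5.
No size-3 selection achieves below 4.

4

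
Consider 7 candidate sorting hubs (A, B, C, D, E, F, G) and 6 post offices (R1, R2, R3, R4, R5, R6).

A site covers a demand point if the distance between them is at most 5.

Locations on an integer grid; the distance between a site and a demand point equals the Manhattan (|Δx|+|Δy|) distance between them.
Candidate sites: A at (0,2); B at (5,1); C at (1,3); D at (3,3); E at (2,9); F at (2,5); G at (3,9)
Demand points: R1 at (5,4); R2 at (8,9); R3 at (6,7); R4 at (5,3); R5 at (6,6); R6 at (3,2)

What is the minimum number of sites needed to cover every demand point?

2

Coverage sets (demand points within 5 of each site):
  A: {R6}
  B: {R1, R4, R6}
  C: {R1, R4, R6}
  D: {R1, R4, R6}
  E: {}
  F: {R1, R4, R5, R6}
  G: {R2, R3}
No single site covers all 6 demand points.
But {F, G} covers everything, so the minimum is 2.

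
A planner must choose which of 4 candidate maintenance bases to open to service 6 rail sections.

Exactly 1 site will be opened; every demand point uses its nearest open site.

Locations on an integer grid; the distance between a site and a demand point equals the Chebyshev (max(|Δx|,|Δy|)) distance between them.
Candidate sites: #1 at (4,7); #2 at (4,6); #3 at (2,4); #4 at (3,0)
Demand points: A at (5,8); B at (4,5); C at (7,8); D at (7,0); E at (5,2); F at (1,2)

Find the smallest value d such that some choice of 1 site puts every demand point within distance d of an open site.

Open {#3}.
  Farthest demand point is C at distance 5 (to #3); all others are ≤ 5.
With {#2} the worst case is 6.
With {#1} the worst case is 7.
No size-1 selection achieves below 5.

5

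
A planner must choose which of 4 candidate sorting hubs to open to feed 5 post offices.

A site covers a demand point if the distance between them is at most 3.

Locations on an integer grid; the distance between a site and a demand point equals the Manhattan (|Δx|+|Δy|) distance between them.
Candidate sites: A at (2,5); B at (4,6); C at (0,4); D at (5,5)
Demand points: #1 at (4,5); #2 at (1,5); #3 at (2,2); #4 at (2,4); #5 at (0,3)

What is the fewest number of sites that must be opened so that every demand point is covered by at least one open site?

Coverage sets (demand points within 3 of each site):
  A: {#1, #2, #3, #4}
  B: {#1}
  C: {#2, #4, #5}
  D: {#1}
No single site covers all 5 demand points.
But {A, C} covers everything, so the minimum is 2.

2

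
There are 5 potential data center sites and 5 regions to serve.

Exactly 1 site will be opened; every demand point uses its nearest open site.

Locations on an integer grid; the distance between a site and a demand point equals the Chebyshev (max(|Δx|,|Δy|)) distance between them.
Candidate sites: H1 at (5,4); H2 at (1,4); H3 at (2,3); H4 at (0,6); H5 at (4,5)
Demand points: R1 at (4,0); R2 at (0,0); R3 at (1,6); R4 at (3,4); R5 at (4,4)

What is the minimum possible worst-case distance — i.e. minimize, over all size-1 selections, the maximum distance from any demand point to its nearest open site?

3

Open {H3}.
  Farthest demand point is R1 at distance 3 (to H3); all others are ≤ 3.
With {H2} the worst case is 4.
With {H1} the worst case is 5.
No size-1 selection achieves below 3.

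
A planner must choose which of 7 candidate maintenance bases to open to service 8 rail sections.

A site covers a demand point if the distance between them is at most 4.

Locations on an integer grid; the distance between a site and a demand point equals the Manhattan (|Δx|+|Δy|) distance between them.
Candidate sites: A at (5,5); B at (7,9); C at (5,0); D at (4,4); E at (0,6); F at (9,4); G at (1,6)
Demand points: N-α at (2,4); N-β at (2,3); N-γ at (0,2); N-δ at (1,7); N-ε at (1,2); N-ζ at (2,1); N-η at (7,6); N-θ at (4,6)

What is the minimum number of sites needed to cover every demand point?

4

Coverage sets (demand points within 4 of each site):
  A: {N-α, N-η, N-θ}
  B: {N-η}
  C: {N-ζ}
  D: {N-α, N-β, N-θ}
  E: {N-α, N-γ, N-δ, N-θ}
  F: {N-η}
  G: {N-α, N-β, N-δ, N-ε, N-θ}
No 3 sites suffice: every size-3 union leaves at least one demand point uncovered.
But {A, C, E, G} covers everything, so the minimum is 4.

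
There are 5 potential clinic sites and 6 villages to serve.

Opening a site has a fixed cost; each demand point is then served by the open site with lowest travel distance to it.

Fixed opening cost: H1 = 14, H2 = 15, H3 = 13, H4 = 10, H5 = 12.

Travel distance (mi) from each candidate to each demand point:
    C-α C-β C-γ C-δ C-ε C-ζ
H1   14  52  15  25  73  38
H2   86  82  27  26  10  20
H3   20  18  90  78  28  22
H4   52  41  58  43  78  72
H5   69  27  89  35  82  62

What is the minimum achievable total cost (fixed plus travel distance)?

144

Open {H1, H2, H3}: assign each demand point to its cheapest open site.
  C-α→H1 14, C-β→H3 18, C-γ→H1 15, C-δ→H1 25, C-ε→H2 10, C-ζ→H2 20
  travel distance 102, fixed 42 → total 144.
Compare {H1, H3}: travel distance 122 + fixed 27 = 149.
Compare {H2, H3}: travel distance 121 + fixed 28 = 149.
Compare {H1, H2, H5}: travel distance 111 + fixed 41 = 152.
All other subsets cost ≥ 149. Minimum total cost: 144.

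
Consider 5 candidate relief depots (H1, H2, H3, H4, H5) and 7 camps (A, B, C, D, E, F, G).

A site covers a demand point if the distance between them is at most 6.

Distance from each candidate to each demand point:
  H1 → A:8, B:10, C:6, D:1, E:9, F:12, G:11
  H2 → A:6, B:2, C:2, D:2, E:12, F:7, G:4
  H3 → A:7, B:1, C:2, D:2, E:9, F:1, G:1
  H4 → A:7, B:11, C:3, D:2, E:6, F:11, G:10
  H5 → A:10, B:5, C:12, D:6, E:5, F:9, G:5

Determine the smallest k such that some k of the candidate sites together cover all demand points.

Coverage sets (demand points within 6 of each site):
  H1: {C, D}
  H2: {A, B, C, D, G}
  H3: {B, C, D, F, G}
  H4: {C, D, E}
  H5: {B, D, E, G}
No 2 sites suffice: every size-2 union leaves at least one demand point uncovered.
But {H2, H3, H4} covers everything, so the minimum is 3.

3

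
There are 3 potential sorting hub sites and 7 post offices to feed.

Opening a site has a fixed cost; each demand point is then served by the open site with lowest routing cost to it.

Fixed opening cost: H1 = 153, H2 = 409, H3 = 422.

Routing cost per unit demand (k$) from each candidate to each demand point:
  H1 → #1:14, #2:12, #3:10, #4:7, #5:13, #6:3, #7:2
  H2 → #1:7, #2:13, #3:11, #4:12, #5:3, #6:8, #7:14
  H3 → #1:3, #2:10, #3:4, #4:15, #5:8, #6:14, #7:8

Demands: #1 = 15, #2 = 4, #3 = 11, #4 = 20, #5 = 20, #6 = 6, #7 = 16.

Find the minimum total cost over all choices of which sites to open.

971

Open {H1}: assign each demand point to its cheapest open site.
  #1→H1 15×14=210, #2→H1 4×12=48, #3→H1 11×10=110, #4→H1 20×7=140, #5→H1 20×13=260, #6→H1 6×3=18, #7→H1 16×2=32
  routing cost 818, fixed 153 → total 971.
Compare {H1, H3}: routing cost 479 + fixed 575 = 1054.
Compare {H1, H2}: routing cost 513 + fixed 562 = 1075.
Compare {H3}: routing cost 801 + fixed 422 = 1223.
All other subsets cost ≥ 1054. Minimum total cost: 971.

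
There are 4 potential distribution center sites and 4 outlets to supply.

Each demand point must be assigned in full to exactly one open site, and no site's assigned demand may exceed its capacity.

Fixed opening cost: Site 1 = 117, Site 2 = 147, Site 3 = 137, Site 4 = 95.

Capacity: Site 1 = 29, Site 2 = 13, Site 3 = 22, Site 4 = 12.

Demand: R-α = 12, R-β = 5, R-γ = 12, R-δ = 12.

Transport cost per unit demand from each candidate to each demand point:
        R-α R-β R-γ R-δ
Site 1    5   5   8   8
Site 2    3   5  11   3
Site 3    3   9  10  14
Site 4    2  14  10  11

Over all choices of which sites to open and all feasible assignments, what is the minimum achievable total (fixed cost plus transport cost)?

453

Open {Site 1, Site 4}; cheapest assignment that respects the capacities:
  Site 1 (cap 29, load 29): R-β, R-γ, R-δ — cost 5×5 + 12×8 + 12×8 = 217
  Site 4 (cap 12, load 12): R-α — cost 12×2 = 24
  Shipping 241, fixed 212 → total 453.
  Any other capacity-feasible assignment to {Site 1, Site 4} ships for at least 241.
Compare {Site 1, Site 2}: its best feasible assignment gives total 481.
Compare {Site 1, Site 3}: its best feasible assignment gives total 507.
Every other set of open sites that can feasibly serve all demand totals ≥ 481 even under its best assignment. Minimum: 453.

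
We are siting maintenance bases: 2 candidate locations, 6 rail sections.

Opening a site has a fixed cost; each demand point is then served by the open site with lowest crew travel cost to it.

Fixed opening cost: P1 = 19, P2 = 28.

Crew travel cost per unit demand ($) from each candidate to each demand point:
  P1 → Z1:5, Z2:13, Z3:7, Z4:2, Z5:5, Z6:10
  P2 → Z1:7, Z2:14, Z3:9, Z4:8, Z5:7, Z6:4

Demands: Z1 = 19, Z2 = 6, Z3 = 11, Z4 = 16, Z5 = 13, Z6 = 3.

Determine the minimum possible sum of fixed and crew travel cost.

396

Open {P1}: assign each demand point to its cheapest open site.
  Z1→P1 19×5=95, Z2→P1 6×13=78, Z3→P1 11×7=77, Z4→P1 16×2=32, Z5→P1 13×5=65, Z6→P1 3×10=30
  crew travel cost 377, fixed 19 → total 396.
Compare {P1, P2}: crew travel cost 359 + fixed 47 = 406.
Compare {P2}: crew travel cost 547 + fixed 28 = 575.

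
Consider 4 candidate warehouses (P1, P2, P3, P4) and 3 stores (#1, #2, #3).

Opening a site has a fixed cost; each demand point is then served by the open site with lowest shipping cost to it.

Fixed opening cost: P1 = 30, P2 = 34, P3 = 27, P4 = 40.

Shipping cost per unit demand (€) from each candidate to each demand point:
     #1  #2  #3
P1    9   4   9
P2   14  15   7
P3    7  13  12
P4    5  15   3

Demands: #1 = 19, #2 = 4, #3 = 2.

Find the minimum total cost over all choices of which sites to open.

Open {P1, P4}: assign each demand point to its cheapest open site.
  #1→P4 19×5=95, #2→P1 4×4=16, #3→P4 2×3=6
  shipping cost 117, fixed 70 → total 187.
Compare {P4}: shipping cost 161 + fixed 40 = 201.
Compare {P1, P3, P4}: shipping cost 117 + fixed 97 = 214.
Compare {P3, P4}: shipping cost 153 + fixed 67 = 220.
All other subsets cost ≥ 201. Minimum total cost: 187.

187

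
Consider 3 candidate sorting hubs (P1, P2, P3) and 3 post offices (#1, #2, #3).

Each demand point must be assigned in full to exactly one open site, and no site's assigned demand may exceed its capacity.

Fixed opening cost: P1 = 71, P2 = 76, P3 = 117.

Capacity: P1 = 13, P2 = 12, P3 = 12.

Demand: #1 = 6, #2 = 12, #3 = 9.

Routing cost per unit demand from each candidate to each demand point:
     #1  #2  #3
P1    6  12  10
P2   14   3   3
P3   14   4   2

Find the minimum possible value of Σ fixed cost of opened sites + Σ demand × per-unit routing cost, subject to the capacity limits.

354

Open {P1, P2, P3}; cheapest assignment that respects the capacities:
  P1 (cap 13, load 6): #1 — cost 6×6 = 36
  P2 (cap 12, load 12): #2 — cost 12×3 = 36
  P3 (cap 12, load 9): #3 — cost 9×2 = 18
  Shipping 90, fixed 264 → total 354.
  Any other capacity-feasible assignment to {P1, P2, P3} ships for at least 90.
Total demand is 27 and no other set of sites has combined capacity ≥ 27, so {P1, P2, P3} is the only feasible choice of open sites. Minimum: 354.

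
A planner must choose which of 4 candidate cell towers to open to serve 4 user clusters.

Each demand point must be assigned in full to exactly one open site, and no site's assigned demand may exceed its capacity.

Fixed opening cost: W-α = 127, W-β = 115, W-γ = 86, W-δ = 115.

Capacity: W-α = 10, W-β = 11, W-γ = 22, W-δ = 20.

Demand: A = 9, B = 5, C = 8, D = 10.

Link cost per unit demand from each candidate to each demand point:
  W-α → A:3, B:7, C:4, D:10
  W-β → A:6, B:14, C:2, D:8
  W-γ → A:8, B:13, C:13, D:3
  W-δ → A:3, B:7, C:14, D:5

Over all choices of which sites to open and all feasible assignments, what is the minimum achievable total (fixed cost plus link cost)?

397

Open {W-γ, W-δ}; cheapest assignment that respects the capacities:
  W-γ (cap 22, load 18): C, D — cost 8×13 + 10×3 = 134
  W-δ (cap 20, load 14): A, B — cost 9×3 + 5×7 = 62
  Shipping 196, fixed 201 → total 397.
  Any other capacity-feasible assignment to {W-γ, W-δ} ships for at least 196.
Compare {W-β, W-γ, W-δ}: its best feasible assignment gives total 424.
Compare {W-α, W-γ, W-δ}: its best feasible assignment gives total 452.
Every other set of open sites that can feasibly serve all demand totals ≥ 424 even under its best assignment. Minimum: 397.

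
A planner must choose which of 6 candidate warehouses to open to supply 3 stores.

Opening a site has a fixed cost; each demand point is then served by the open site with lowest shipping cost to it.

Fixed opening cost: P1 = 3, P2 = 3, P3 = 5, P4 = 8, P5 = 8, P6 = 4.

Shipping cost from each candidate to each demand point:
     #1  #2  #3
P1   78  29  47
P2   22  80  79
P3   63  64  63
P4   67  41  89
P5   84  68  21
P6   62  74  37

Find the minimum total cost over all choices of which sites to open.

86

Open {P1, P2, P5}: assign each demand point to its cheapest open site.
  #1→P2 22, #2→P1 29, #3→P5 21
  shipping cost 72, fixed 14 → total 86.
Compare {P1, P2, P5, P6}: shipping cost 72 + fixed 18 = 90.
Compare {P1, P2, P3, P5}: shipping cost 72 + fixed 19 = 91.
Compare {P1, P2, P4, P5}: shipping cost 72 + fixed 22 = 94.
All other subsets cost ≥ 90. Minimum total cost: 86.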